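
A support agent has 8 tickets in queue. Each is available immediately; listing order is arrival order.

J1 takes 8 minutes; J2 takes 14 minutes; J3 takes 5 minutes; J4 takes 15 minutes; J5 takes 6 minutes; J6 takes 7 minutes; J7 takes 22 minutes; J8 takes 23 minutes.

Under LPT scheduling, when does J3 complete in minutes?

LPT (decreasing processing time): J8 J7 J4 J2 J1 J6 J5 J3.
J8: 0→23
J7: 23→45
J4: 45→60
J2: 60→74
J1: 74→82
J6: 82→89
J5: 89→95
J3: 95→100

100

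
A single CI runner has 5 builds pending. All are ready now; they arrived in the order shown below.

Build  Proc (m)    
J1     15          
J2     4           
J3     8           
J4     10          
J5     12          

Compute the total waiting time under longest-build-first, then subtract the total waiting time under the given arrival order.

LPT (decreasing processing time): J1 J5 J4 J3 J2.
J1: waits 0, runs 0→15
J5: waits 15, runs 15→27
J4: waits 27, runs 27→37
J3: waits 37, runs 37→45
J2: waits 45, runs 45→49
Sum = 0+15+27+37+45 = 124.
FIFO (arrival order): J1 J2 J3 J4 J5.
J1: waits 0, runs 0→15
J2: waits 15, runs 15→19
J3: waits 19, runs 19→27
J4: waits 27, runs 27→37
J5: waits 37, runs 37→49
Sum = 0+15+19+27+37 = 98.
Difference = 124 − 98 = 26.

26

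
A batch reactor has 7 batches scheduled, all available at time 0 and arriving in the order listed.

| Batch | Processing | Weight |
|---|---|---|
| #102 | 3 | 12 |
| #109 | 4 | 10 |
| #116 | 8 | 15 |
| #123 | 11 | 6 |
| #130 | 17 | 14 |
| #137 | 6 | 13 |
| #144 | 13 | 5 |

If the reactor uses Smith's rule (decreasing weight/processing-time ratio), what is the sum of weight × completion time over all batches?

WSPT (decreasing weight/processing-time ratio): #102 #109 #137 #116 #130 #123 #144.
#102: finishes 3, weight 12, w·C = 36
#109: finishes 7, weight 10, w·C = 70
#137: finishes 13, weight 13, w·C = 169
#116: finishes 21, weight 15, w·C = 315
#130: finishes 38, weight 14, w·C = 532
#123: finishes 49, weight 6, w·C = 294
#144: finishes 62, weight 5, w·C = 310
Sum = 36+70+169+315+532+294+310 = 1726.

1726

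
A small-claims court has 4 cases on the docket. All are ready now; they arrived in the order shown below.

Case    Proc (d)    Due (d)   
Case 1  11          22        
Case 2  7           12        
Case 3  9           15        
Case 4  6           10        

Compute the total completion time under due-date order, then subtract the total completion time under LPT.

-17

EDD (increasing due date): Case 4 Case 2 Case 3 Case 1.
Case 4: 0→6
Case 2: 6→13
Case 3: 13→22
Case 1: 22→33
Sum = 6+13+22+33 = 74.
LPT (decreasing processing time): Case 1 Case 3 Case 2 Case 4.
Case 1: 0→11
Case 3: 11→20
Case 2: 20→27
Case 4: 27→33
Sum = 11+20+27+33 = 91.
Difference = 74 − 91 = -17.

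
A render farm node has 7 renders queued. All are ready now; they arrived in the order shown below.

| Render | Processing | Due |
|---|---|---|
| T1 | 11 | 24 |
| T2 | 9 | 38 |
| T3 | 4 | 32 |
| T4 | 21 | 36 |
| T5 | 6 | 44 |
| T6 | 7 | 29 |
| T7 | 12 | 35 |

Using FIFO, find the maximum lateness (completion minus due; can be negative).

FIFO (arrival order): T1 T2 T3 T4 T5 T6 T7.
T1: 0→11, due 24, lateness -13
T2: 11→20, due 38, lateness -18
T3: 20→24, due 32, lateness -8
T4: 24→45, due 36, lateness 9
T5: 45→51, due 44, lateness 7
T6: 51→58, due 29, lateness 29
T7: 58→70, due 35, lateness 35
Maximum = 35.

35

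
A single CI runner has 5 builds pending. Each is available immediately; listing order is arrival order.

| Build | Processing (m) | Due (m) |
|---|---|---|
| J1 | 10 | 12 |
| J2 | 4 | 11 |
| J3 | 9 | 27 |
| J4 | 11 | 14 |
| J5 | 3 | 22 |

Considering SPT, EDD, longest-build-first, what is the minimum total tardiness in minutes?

29

SPT (increasing processing time): J5 J2 J3 J1 J4.
J5: 0→3, due 22, tardiness 0
J2: 3→7, due 11, tardiness 0
J3: 7→16, due 27, tardiness 0
J1: 16→26, due 12, tardiness 14
J4: 26→37, due 14, tardiness 23
Sum = 0+0+0+14+23 = 37.
EDD (increasing due date): J2 J1 J4 J5 J3.
J2: 0→4, due 11, tardiness 0
J1: 4→14, due 12, tardiness 2
J4: 14→25, due 14, tardiness 11
J5: 25→28, due 22, tardiness 6
J3: 28→37, due 27, tardiness 10
Sum = 0+2+11+6+10 = 29.
LPT (decreasing processing time): J4 J1 J3 J2 J5.
J4: 0→11, due 14, tardiness 0
J1: 11→21, due 12, tardiness 9
J3: 21→30, due 27, tardiness 3
J2: 30→34, due 11, tardiness 23
J5: 34→37, due 22, tardiness 15
Sum = 0+9+3+23+15 = 50.
SPT 37, EDD 29, LPT 50 → minimum 29.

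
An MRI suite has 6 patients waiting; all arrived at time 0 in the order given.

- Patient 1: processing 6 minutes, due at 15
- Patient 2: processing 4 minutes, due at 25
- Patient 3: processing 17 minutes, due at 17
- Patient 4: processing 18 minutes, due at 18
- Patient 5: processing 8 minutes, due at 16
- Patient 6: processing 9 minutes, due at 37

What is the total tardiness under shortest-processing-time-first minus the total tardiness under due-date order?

SPT (increasing processing time): Patient 2 Patient 1 Patient 5 Patient 6 Patient 3 Patient 4.
Patient 2: 0→4, due 25, tardiness 0
Patient 1: 4→10, due 15, tardiness 0
Patient 5: 10→18, due 16, tardiness 2
Patient 6: 18→27, due 37, tardiness 0
Patient 3: 27→44, due 17, tardiness 27
Patient 4: 44→62, due 18, tardiness 44
Sum = 0+0+2+0+27+44 = 73.
EDD (increasing due date): Patient 1 Patient 5 Patient 3 Patient 4 Patient 2 Patient 6.
Patient 1: 0→6, due 15, tardiness 0
Patient 5: 6→14, due 16, tardiness 0
Patient 3: 14→31, due 17, tardiness 14
Patient 4: 31→49, due 18, tardiness 31
Patient 2: 49→53, due 25, tardiness 28
Patient 6: 53→62, due 37, tardiness 25
Sum = 0+0+14+31+28+25 = 98.
Difference = 73 − 98 = -25.

-25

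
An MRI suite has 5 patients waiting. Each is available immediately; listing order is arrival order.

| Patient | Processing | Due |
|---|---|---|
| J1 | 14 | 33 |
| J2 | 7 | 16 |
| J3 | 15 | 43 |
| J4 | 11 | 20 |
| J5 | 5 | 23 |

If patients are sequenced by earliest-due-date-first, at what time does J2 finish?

EDD (increasing due date): J2 J4 J5 J1 J3.
J2: 0→7

7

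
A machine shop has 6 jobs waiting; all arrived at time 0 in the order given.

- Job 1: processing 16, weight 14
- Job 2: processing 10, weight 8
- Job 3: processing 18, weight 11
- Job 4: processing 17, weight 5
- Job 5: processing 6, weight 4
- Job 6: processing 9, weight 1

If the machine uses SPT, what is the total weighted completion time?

SPT (increasing processing time): Job 5 Job 6 Job 2 Job 1 Job 4 Job 3.
Job 5: finishes 6, weight 4, w·C = 24
Job 6: finishes 15, weight 1, w·C = 15
Job 2: finishes 25, weight 8, w·C = 200
Job 1: finishes 41, weight 14, w·C = 574
Job 4: finishes 58, weight 5, w·C = 290
Job 3: finishes 76, weight 11, w·C = 836
Sum = 24+15+200+574+290+836 = 1939.

1939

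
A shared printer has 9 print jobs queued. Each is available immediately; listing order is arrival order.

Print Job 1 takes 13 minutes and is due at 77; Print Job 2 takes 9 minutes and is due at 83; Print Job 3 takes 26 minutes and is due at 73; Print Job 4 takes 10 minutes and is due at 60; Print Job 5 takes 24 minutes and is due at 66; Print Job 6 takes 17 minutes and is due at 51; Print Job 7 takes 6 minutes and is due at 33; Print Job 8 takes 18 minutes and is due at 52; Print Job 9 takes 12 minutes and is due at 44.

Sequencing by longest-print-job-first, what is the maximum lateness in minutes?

102

LPT (decreasing processing time): Print Job 3 Print Job 5 Print Job 8 Print Job 6 Print Job 1 Print Job 9 Print Job 4 Print Job 2 Print Job 7.
Print Job 3: 0→26, due 73, lateness -47
Print Job 5: 26→50, due 66, lateness -16
Print Job 8: 50→68, due 52, lateness 16
Print Job 6: 68→85, due 51, lateness 34
Print Job 1: 85→98, due 77, lateness 21
Print Job 9: 98→110, due 44, lateness 66
Print Job 4: 110→120, due 60, lateness 60
Print Job 2: 120→129, due 83, lateness 46
Print Job 7: 129→135, due 33, lateness 102
Maximum = 102.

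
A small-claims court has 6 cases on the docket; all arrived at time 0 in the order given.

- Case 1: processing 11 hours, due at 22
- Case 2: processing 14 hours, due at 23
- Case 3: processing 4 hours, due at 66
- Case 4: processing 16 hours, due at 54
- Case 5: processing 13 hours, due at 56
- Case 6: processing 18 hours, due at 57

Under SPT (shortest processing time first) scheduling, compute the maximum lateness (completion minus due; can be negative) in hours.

SPT (increasing processing time): Case 3 Case 1 Case 5 Case 2 Case 4 Case 6.
Case 3: 0→4, due 66, lateness -62
Case 1: 4→15, due 22, lateness -7
Case 5: 15→28, due 56, lateness -28
Case 2: 28→42, due 23, lateness 19
Case 4: 42→58, due 54, lateness 4
Case 6: 58→76, due 57, lateness 19
Maximum = 19.

19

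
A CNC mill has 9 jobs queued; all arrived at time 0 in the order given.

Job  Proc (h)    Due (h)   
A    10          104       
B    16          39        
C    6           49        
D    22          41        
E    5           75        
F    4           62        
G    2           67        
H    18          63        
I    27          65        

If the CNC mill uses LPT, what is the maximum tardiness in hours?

LPT (decreasing processing time): I D H B A C E F G.
I: 0→27, due 65, tardiness 0
D: 27→49, due 41, tardiness 8
H: 49→67, due 63, tardiness 4
B: 67→83, due 39, tardiness 44
A: 83→93, due 104, tardiness 0
C: 93→99, due 49, tardiness 50
E: 99→104, due 75, tardiness 29
F: 104→108, due 62, tardiness 46
G: 108→110, due 67, tardiness 43
Maximum = 50.

50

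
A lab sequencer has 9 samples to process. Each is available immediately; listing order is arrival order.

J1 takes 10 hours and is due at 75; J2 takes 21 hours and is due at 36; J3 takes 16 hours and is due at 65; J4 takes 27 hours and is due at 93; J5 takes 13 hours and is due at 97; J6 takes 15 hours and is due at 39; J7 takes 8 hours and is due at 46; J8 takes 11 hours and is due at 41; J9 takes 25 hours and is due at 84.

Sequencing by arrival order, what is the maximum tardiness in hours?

FIFO (arrival order): J1 J2 J3 J4 J5 J6 J7 J8 J9.
J1: 0→10, due 75, tardiness 0
J2: 10→31, due 36, tardiness 0
J3: 31→47, due 65, tardiness 0
J4: 47→74, due 93, tardiness 0
J5: 74→87, due 97, tardiness 0
J6: 87→102, due 39, tardiness 63
J7: 102→110, due 46, tardiness 64
J8: 110→121, due 41, tardiness 80
J9: 121→146, due 84, tardiness 62
Maximum = 80.

80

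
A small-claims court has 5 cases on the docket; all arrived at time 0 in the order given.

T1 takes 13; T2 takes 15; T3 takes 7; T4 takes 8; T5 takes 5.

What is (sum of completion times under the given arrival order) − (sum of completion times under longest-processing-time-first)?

-3

FIFO (arrival order): T1 T2 T3 T4 T5.
T1: 0→13
T2: 13→28
T3: 28→35
T4: 35→43
T5: 43→48
Sum = 13+28+35+43+48 = 167.
LPT (decreasing processing time): T2 T1 T4 T3 T5.
T2: 0→15
T1: 15→28
T4: 28→36
T3: 36→43
T5: 43→48
Sum = 15+28+36+43+48 = 170.
Difference = 167 − 170 = -3.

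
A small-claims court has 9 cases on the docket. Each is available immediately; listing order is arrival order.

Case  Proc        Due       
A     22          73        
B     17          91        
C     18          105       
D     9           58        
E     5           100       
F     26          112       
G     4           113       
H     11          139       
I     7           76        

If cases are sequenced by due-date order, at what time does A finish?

31

EDD (increasing due date): D A I B E C F G H.
D: 0→9
A: 9→31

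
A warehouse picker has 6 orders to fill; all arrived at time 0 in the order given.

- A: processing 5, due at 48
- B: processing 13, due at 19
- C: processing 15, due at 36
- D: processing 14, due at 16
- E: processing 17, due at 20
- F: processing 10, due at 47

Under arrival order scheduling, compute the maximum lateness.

44

FIFO (arrival order): A B C D E F.
A: 0→5, due 48, lateness -43
B: 5→18, due 19, lateness -1
C: 18→33, due 36, lateness -3
D: 33→47, due 16, lateness 31
E: 47→64, due 20, lateness 44
F: 64→74, due 47, lateness 27
Maximum = 44.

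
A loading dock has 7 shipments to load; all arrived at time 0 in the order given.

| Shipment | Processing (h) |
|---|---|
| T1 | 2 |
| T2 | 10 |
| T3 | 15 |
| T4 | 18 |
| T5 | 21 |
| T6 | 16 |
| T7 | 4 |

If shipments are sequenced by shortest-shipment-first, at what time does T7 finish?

6

SPT (increasing processing time): T1 T7 T2 T3 T6 T4 T5.
T1: 0→2
T7: 2→6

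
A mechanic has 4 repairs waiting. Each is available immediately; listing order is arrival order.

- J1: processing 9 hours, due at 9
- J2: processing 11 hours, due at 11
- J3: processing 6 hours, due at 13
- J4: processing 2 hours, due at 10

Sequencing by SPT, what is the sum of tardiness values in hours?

25

SPT (increasing processing time): J4 J3 J1 J2.
J4: 0→2, due 10, tardiness 0
J3: 2→8, due 13, tardiness 0
J1: 8→17, due 9, tardiness 8
J2: 17→28, due 11, tardiness 17
Sum = 0+0+8+17 = 25.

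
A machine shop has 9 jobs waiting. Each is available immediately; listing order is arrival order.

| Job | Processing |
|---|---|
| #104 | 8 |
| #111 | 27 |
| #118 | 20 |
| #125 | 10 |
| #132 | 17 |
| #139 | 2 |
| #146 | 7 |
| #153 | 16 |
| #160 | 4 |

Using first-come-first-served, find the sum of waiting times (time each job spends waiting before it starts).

FIFO (arrival order): #104 #111 #118 #125 #132 #139 #146 #153 #160.
#104: waits 0, runs 0→8
#111: waits 8, runs 8→35
#118: waits 35, runs 35→55
#125: waits 55, runs 55→65
#132: waits 65, runs 65→82
#139: waits 82, runs 82→84
#146: waits 84, runs 84→91
#153: waits 91, runs 91→107
#160: waits 107, runs 107→111
Sum = 0+8+35+55+65+82+84+91+107 = 527.

527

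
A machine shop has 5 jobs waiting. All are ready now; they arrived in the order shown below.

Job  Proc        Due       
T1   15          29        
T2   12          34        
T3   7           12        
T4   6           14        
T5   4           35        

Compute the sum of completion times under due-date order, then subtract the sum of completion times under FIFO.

EDD (increasing due date): T3 T4 T1 T2 T5.
T3: 0→7
T4: 7→13
T1: 13→28
T2: 28→40
T5: 40→44
Sum = 7+13+28+40+44 = 132.
FIFO (arrival order): T1 T2 T3 T4 T5.
T1: 0→15
T2: 15→27
T3: 27→34
T4: 34→40
T5: 40→44
Sum = 15+27+34+40+44 = 160.
Difference = 132 − 160 = -28.

-28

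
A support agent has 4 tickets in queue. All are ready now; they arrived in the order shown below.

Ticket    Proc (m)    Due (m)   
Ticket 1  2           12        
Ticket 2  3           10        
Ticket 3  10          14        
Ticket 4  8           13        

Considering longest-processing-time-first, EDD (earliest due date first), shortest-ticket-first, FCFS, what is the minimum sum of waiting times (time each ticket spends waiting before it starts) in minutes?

LPT (decreasing processing time): Ticket 3 Ticket 4 Ticket 2 Ticket 1.
Ticket 3: waits 0, runs 0→10
Ticket 4: waits 10, runs 10→18
Ticket 2: waits 18, runs 18→21
Ticket 1: waits 21, runs 21→23
Sum = 0+10+18+21 = 49.
EDD (increasing due date): Ticket 2 Ticket 1 Ticket 4 Ticket 3.
Ticket 2: waits 0, runs 0→3
Ticket 1: waits 3, runs 3→5
Ticket 4: waits 5, runs 5→13
Ticket 3: waits 13, runs 13→23
Sum = 0+3+5+13 = 21.
SPT (increasing processing time): Ticket 1 Ticket 2 Ticket 4 Ticket 3.
Ticket 1: waits 0, runs 0→2
Ticket 2: waits 2, runs 2→5
Ticket 4: waits 5, runs 5→13
Ticket 3: waits 13, runs 13→23
Sum = 0+2+5+13 = 20.
FIFO (arrival order): Ticket 1 Ticket 2 Ticket 3 Ticket 4.
Ticket 1: waits 0, runs 0→2
Ticket 2: waits 2, runs 2→5
Ticket 3: waits 5, runs 5→15
Ticket 4: waits 15, runs 15→23
Sum = 0+2+5+15 = 22.
LPT 49, EDD 21, SPT 20, FIFO 22 → minimum 20.

20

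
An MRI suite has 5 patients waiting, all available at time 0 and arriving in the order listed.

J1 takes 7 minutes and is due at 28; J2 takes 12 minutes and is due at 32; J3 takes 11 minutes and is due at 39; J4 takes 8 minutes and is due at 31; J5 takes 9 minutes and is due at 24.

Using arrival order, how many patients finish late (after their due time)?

2

FIFO (arrival order): J1 J2 J3 J4 J5.
J1: 0→7, due 28, tardiness 0
J2: 7→19, due 32, tardiness 0
J3: 19→30, due 39, tardiness 0
J4: 30→38, due 31, tardiness 7
J5: 38→47, due 24, tardiness 23
Late patients: 2.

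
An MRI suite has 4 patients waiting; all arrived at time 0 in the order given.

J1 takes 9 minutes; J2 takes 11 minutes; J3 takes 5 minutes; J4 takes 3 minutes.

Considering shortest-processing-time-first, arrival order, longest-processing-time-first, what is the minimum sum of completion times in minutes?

56

SPT (increasing processing time): J4 J3 J1 J2.
J4: 0→3
J3: 3→8
J1: 8→17
J2: 17→28
Sum = 3+8+17+28 = 56.
FIFO (arrival order): J1 J2 J3 J4.
J1: 0→9
J2: 9→20
J3: 20→25
J4: 25→28
Sum = 9+20+25+28 = 82.
LPT (decreasing processing time): J2 J1 J3 J4.
J2: 0→11
J1: 11→20
J3: 20→25
J4: 25→28
Sum = 11+20+25+28 = 84.
SPT 56, FIFO 82, LPT 84 → minimum 56.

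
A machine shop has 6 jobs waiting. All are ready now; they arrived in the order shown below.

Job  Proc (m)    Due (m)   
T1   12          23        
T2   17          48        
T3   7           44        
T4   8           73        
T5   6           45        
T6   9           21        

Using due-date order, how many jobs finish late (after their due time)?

EDD (increasing due date): T6 T1 T3 T5 T2 T4.
T6: 0→9, due 21, tardiness 0
T1: 9→21, due 23, tardiness 0
T3: 21→28, due 44, tardiness 0
T5: 28→34, due 45, tardiness 0
T2: 34→51, due 48, tardiness 3
T4: 51→59, due 73, tardiness 0
Late jobs: 1.

1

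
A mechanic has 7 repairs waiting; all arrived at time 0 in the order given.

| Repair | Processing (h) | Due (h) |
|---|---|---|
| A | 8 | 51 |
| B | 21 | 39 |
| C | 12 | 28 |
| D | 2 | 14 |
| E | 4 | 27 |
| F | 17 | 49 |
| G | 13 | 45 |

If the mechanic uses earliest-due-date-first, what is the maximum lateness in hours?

EDD (increasing due date): D E C B G F A.
D: 0→2, due 14, lateness -12
E: 2→6, due 27, lateness -21
C: 6→18, due 28, lateness -10
B: 18→39, due 39, lateness 0
G: 39→52, due 45, lateness 7
F: 52→69, due 49, lateness 20
A: 69→77, due 51, lateness 26
Maximum = 26.

26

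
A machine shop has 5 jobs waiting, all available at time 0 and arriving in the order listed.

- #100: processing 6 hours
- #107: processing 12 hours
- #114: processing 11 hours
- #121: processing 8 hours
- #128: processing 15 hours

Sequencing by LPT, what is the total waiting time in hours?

LPT (decreasing processing time): #128 #107 #114 #121 #100.
#128: waits 0, runs 0→15
#107: waits 15, runs 15→27
#114: waits 27, runs 27→38
#121: waits 38, runs 38→46
#100: waits 46, runs 46→52
Sum = 0+15+27+38+46 = 126.

126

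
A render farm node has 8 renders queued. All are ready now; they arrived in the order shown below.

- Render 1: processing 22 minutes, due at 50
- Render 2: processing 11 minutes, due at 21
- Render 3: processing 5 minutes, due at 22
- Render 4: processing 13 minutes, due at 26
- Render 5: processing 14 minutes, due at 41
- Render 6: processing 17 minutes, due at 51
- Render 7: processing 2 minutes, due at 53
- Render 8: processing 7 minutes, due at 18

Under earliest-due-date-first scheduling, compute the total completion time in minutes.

386

EDD (increasing due date): Render 8 Render 2 Render 3 Render 4 Render 5 Render 1 Render 6 Render 7.
Render 8: 0→7
Render 2: 7→18
Render 3: 18→23
Render 4: 23→36
Render 5: 36→50
Render 1: 50→72
Render 6: 72→89
Render 7: 89→91
Sum = 7+18+23+36+50+72+89+91 = 386.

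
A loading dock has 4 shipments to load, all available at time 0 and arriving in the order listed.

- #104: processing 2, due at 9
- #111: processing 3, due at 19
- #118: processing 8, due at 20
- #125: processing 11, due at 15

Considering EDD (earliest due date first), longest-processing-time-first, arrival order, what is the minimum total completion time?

EDD (increasing due date): #104 #125 #111 #118.
#104: 0→2
#125: 2→13
#111: 13→16
#118: 16→24
Sum = 2+13+16+24 = 55.
LPT (decreasing processing time): #125 #118 #111 #104.
#125: 0→11
#118: 11→19
#111: 19→22
#104: 22→24
Sum = 11+19+22+24 = 76.
FIFO (arrival order): #104 #111 #118 #125.
#104: 0→2
#111: 2→5
#118: 5→13
#125: 13→24
Sum = 2+5+13+24 = 44.
EDD 55, LPT 76, FIFO 44 → minimum 44.

44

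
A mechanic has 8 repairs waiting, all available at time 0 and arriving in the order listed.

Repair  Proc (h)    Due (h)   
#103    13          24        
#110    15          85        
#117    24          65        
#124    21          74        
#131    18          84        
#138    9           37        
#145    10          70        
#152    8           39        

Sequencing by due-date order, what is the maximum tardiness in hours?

33

EDD (increasing due date): #103 #138 #152 #117 #145 #124 #131 #110.
#103: 0→13, due 24, tardiness 0
#138: 13→22, due 37, tardiness 0
#152: 22→30, due 39, tardiness 0
#117: 30→54, due 65, tardiness 0
#145: 54→64, due 70, tardiness 0
#124: 64→85, due 74, tardiness 11
#131: 85→103, due 84, tardiness 19
#110: 103→118, due 85, tardiness 33
Maximum = 33.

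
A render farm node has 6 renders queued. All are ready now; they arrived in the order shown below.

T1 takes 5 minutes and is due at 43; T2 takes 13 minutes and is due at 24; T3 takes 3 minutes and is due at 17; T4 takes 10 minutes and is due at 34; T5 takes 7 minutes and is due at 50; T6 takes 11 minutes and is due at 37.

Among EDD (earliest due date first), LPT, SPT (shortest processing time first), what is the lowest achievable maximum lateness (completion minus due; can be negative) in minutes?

EDD (increasing due date): T3 T2 T4 T6 T1 T5.
T3: 0→3, due 17, lateness -14
T2: 3→16, due 24, lateness -8
T4: 16→26, due 34, lateness -8
T6: 26→37, due 37, lateness 0
T1: 37→42, due 43, lateness -1
T5: 42→49, due 50, lateness -1
Maximum = 0.
LPT (decreasing processing time): T2 T6 T4 T5 T1 T3.
T2: 0→13, due 24, lateness -11
T6: 13→24, due 37, lateness -13
T4: 24→34, due 34, lateness 0
T5: 34→41, due 50, lateness -9
T1: 41→46, due 43, lateness 3
T3: 46→49, due 17, lateness 32
Maximum = 32.
SPT (increasing processing time): T3 T1 T5 T4 T6 T2.
T3: 0→3, due 17, lateness -14
T1: 3→8, due 43, lateness -35
T5: 8→15, due 50, lateness -35
T4: 15→25, due 34, lateness -9
T6: 25→36, due 37, lateness -1
T2: 36→49, due 24, lateness 25
Maximum = 25.
EDD 0, LPT 32, SPT 25 → minimum 0.

0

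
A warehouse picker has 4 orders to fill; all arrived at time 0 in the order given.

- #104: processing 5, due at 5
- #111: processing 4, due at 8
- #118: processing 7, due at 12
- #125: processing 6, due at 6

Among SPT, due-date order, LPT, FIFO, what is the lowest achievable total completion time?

50

SPT (increasing processing time): #111 #104 #125 #118.
#111: 0→4
#104: 4→9
#125: 9→15
#118: 15→22
Sum = 4+9+15+22 = 50.
EDD (increasing due date): #104 #125 #111 #118.
#104: 0→5
#125: 5→11
#111: 11→15
#118: 15→22
Sum = 5+11+15+22 = 53.
LPT (decreasing processing time): #118 #125 #104 #111.
#118: 0→7
#125: 7→13
#104: 13→18
#111: 18→22
Sum = 7+13+18+22 = 60.
FIFO (arrival order): #104 #111 #118 #125.
#104: 0→5
#111: 5→9
#118: 9→16
#125: 16→22
Sum = 5+9+16+22 = 52.
SPT 50, EDD 53, LPT 60, FIFO 52 → minimum 50.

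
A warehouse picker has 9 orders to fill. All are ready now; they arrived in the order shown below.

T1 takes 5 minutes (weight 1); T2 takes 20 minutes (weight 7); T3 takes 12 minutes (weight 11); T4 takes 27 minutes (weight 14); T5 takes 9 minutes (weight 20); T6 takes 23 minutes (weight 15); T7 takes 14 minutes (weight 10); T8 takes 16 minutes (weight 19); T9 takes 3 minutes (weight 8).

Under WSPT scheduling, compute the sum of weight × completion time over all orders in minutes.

5384

WSPT (decreasing weight/processing-time ratio): T9 T5 T8 T3 T7 T6 T4 T2 T1.
T9: finishes 3, weight 8, w·C = 24
T5: finishes 12, weight 20, w·C = 240
T8: finishes 28, weight 19, w·C = 532
T3: finishes 40, weight 11, w·C = 440
T7: finishes 54, weight 10, w·C = 540
T6: finishes 77, weight 15, w·C = 1155
T4: finishes 104, weight 14, w·C = 1456
T2: finishes 124, weight 7, w·C = 868
T1: finishes 129, weight 1, w·C = 129
Sum = 24+240+532+440+540+1155+1456+868+129 = 5384.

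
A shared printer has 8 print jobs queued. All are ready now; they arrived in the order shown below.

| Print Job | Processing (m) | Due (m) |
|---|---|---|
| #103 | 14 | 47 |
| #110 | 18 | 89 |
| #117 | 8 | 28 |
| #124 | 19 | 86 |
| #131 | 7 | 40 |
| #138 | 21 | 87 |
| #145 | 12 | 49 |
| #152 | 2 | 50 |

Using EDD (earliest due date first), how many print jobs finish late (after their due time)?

1

EDD (increasing due date): #117 #131 #103 #145 #152 #124 #138 #110.
#117: 0→8, due 28, tardiness 0
#131: 8→15, due 40, tardiness 0
#103: 15→29, due 47, tardiness 0
#145: 29→41, due 49, tardiness 0
#152: 41→43, due 50, tardiness 0
#124: 43→62, due 86, tardiness 0
#138: 62→83, due 87, tardiness 0
#110: 83→101, due 89, tardiness 12
Late print jobs: 1.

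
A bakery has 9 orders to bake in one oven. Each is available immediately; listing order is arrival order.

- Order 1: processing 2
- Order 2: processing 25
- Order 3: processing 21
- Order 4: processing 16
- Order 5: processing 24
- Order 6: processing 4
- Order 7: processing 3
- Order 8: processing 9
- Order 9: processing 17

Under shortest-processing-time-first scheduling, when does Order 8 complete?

SPT (increasing processing time): Order 1 Order 7 Order 6 Order 8 Order 4 Order 9 Order 3 Order 5 Order 2.
Order 1: 0→2
Order 7: 2→5
Order 6: 5→9
Order 8: 9→18

18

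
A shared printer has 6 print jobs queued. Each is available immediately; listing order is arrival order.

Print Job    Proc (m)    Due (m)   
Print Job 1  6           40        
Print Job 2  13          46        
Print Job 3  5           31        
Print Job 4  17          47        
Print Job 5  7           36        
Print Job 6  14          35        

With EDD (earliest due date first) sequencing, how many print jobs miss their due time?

EDD (increasing due date): Print Job 3 Print Job 6 Print Job 5 Print Job 1 Print Job 2 Print Job 4.
Print Job 3: 0→5, due 31, tardiness 0
Print Job 6: 5→19, due 35, tardiness 0
Print Job 5: 19→26, due 36, tardiness 0
Print Job 1: 26→32, due 40, tardiness 0
Print Job 2: 32→45, due 46, tardiness 0
Print Job 4: 45→62, due 47, tardiness 15
Late print jobs: 1.

1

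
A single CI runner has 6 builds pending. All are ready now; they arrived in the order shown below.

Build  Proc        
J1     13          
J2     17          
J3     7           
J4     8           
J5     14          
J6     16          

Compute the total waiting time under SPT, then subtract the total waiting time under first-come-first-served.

-34

SPT (increasing processing time): J3 J4 J1 J5 J6 J2.
J3: waits 0, runs 0→7
J4: waits 7, runs 7→15
J1: waits 15, runs 15→28
J5: waits 28, runs 28→42
J6: waits 42, runs 42→58
J2: waits 58, runs 58→75
Sum = 0+7+15+28+42+58 = 150.
FIFO (arrival order): J1 J2 J3 J4 J5 J6.
J1: waits 0, runs 0→13
J2: waits 13, runs 13→30
J3: waits 30, runs 30→37
J4: waits 37, runs 37→45
J5: waits 45, runs 45→59
J6: waits 59, runs 59→75
Sum = 0+13+30+37+45+59 = 184.
Difference = 150 − 184 = -34.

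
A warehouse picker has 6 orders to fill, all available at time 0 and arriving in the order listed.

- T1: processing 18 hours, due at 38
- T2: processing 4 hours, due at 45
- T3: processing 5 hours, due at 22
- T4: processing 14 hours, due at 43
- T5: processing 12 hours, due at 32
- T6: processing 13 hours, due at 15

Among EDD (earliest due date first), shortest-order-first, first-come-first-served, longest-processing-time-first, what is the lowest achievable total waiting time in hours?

116

EDD (increasing due date): T6 T3 T5 T1 T4 T2.
T6: waits 0, runs 0→13
T3: waits 13, runs 13→18
T5: waits 18, runs 18→30
T1: waits 30, runs 30→48
T4: waits 48, runs 48→62
T2: waits 62, runs 62→66
Sum = 0+13+18+30+48+62 = 171.
SPT (increasing processing time): T2 T3 T5 T6 T4 T1.
T2: waits 0, runs 0→4
T3: waits 4, runs 4→9
T5: waits 9, runs 9→21
T6: waits 21, runs 21→34
T4: waits 34, runs 34→48
T1: waits 48, runs 48→66
Sum = 0+4+9+21+34+48 = 116.
FIFO (arrival order): T1 T2 T3 T4 T5 T6.
T1: waits 0, runs 0→18
T2: waits 18, runs 18→22
T3: waits 22, runs 22→27
T4: waits 27, runs 27→41
T5: waits 41, runs 41→53
T6: waits 53, runs 53→66
Sum = 0+18+22+27+41+53 = 161.
LPT (decreasing processing time): T1 T4 T6 T5 T3 T2.
T1: waits 0, runs 0→18
T4: waits 18, runs 18→32
T6: waits 32, runs 32→45
T5: waits 45, runs 45→57
T3: waits 57, runs 57→62
T2: waits 62, runs 62→66
Sum = 0+18+32+45+57+62 = 214.
EDD 171, SPT 116, FIFO 161, LPT 214 → minimum 116.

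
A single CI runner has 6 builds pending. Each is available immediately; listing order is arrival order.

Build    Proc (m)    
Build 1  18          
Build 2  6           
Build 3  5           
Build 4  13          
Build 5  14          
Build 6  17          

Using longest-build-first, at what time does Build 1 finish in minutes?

LPT (decreasing processing time): Build 1 Build 6 Build 5 Build 4 Build 2 Build 3.
Build 1: 0→18

18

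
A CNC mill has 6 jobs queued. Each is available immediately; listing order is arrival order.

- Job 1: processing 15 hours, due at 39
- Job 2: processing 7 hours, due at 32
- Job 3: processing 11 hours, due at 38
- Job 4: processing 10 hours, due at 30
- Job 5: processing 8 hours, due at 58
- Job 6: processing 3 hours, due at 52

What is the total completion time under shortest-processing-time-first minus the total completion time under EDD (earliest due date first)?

-46

SPT (increasing processing time): Job 6 Job 2 Job 5 Job 4 Job 3 Job 1.
Job 6: 0→3
Job 2: 3→10
Job 5: 10→18
Job 4: 18→28
Job 3: 28→39
Job 1: 39→54
Sum = 3+10+18+28+39+54 = 152.
EDD (increasing due date): Job 4 Job 2 Job 3 Job 1 Job 6 Job 5.
Job 4: 0→10
Job 2: 10→17
Job 3: 17→28
Job 1: 28→43
Job 6: 43→46
Job 5: 46→54
Sum = 10+17+28+43+46+54 = 198.
Difference = 152 − 198 = -46.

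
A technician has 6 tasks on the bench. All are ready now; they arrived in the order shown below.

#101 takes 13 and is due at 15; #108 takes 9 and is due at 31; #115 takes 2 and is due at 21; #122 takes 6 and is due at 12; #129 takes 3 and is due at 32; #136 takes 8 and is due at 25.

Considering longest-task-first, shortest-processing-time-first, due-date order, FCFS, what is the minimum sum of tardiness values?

LPT (decreasing processing time): #101 #108 #136 #122 #129 #115.
#101: 0→13, due 15, tardiness 0
#108: 13→22, due 31, tardiness 0
#136: 22→30, due 25, tardiness 5
#122: 30→36, due 12, tardiness 24
#129: 36→39, due 32, tardiness 7
#115: 39→41, due 21, tardiness 20
Sum = 0+0+5+24+7+20 = 56.
SPT (increasing processing time): #115 #129 #122 #136 #108 #101.
#115: 0→2, due 21, tardiness 0
#129: 2→5, due 32, tardiness 0
#122: 5→11, due 12, tardiness 0
#136: 11→19, due 25, tardiness 0
#108: 19→28, due 31, tardiness 0
#101: 28→41, due 15, tardiness 26
Sum = 0+0+0+0+0+26 = 26.
EDD (increasing due date): #122 #101 #115 #136 #108 #129.
#122: 0→6, due 12, tardiness 0
#101: 6→19, due 15, tardiness 4
#115: 19→21, due 21, tardiness 0
#136: 21→29, due 25, tardiness 4
#108: 29→38, due 31, tardiness 7
#129: 38→41, due 32, tardiness 9
Sum = 0+4+0+4+7+9 = 24.
FIFO (arrival order): #101 #108 #115 #122 #129 #136.
#101: 0→13, due 15, tardiness 0
#108: 13→22, due 31, tardiness 0
#115: 22→24, due 21, tardiness 3
#122: 24→30, due 12, tardiness 18
#129: 30→33, due 32, tardiness 1
#136: 33→41, due 25, tardiness 16
Sum = 0+0+3+18+1+16 = 38.
LPT 56, SPT 26, EDD 24, FIFO 38 → minimum 24.

24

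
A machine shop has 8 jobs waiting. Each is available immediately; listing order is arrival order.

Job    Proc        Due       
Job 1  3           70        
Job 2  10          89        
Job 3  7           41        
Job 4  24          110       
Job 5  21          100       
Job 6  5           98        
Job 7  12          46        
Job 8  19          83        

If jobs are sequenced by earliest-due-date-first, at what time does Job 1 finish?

EDD (increasing due date): Job 3 Job 7 Job 1 Job 8 Job 2 Job 6 Job 5 Job 4.
Job 3: 0→7
Job 7: 7→19
Job 1: 19→22

22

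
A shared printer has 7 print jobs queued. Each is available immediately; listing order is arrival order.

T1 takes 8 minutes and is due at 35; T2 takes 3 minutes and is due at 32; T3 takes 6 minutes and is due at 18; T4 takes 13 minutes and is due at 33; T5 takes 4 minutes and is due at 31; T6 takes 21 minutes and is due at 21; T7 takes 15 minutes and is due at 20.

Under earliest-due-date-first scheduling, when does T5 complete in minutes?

46

EDD (increasing due date): T3 T7 T6 T5 T2 T4 T1.
T3: 0→6
T7: 6→21
T6: 21→42
T5: 42→46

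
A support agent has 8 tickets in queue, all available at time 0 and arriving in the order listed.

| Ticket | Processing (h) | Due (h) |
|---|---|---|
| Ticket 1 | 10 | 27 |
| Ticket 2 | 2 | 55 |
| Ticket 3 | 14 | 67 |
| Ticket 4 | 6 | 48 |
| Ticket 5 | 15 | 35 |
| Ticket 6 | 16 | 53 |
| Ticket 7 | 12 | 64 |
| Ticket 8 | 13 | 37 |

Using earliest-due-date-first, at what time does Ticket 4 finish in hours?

44

EDD (increasing due date): Ticket 1 Ticket 5 Ticket 8 Ticket 4 Ticket 6 Ticket 2 Ticket 7 Ticket 3.
Ticket 1: 0→10
Ticket 5: 10→25
Ticket 8: 25→38
Ticket 4: 38→44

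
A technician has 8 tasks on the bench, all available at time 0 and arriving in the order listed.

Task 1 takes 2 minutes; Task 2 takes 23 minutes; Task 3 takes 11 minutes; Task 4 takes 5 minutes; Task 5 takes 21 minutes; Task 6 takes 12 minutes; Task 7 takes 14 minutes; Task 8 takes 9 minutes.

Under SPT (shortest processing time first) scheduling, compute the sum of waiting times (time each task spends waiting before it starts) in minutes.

218

SPT (increasing processing time): Task 1 Task 4 Task 8 Task 3 Task 6 Task 7 Task 5 Task 2.
Task 1: waits 0, runs 0→2
Task 4: waits 2, runs 2→7
Task 8: waits 7, runs 7→16
Task 3: waits 16, runs 16→27
Task 6: waits 27, runs 27→39
Task 7: waits 39, runs 39→53
Task 5: waits 53, runs 53→74
Task 2: waits 74, runs 74→97
Sum = 0+2+7+16+27+39+53+74 = 218.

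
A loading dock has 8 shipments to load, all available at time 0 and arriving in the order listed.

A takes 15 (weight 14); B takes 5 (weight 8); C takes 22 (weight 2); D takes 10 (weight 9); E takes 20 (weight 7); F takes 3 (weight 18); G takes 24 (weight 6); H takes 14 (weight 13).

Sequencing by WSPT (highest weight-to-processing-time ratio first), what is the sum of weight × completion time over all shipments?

2585

WSPT (decreasing weight/processing-time ratio): F B A H D E G C.
F: finishes 3, weight 18, w·C = 54
B: finishes 8, weight 8, w·C = 64
A: finishes 23, weight 14, w·C = 322
H: finishes 37, weight 13, w·C = 481
D: finishes 47, weight 9, w·C = 423
E: finishes 67, weight 7, w·C = 469
G: finishes 91, weight 6, w·C = 546
C: finishes 113, weight 2, w·C = 226
Sum = 54+64+322+481+423+469+546+226 = 2585.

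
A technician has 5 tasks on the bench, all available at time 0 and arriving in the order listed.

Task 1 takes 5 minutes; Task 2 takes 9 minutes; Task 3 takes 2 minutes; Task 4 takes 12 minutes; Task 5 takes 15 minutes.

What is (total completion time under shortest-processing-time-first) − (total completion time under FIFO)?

-10

SPT (increasing processing time): Task 3 Task 1 Task 2 Task 4 Task 5.
Task 3: 0→2
Task 1: 2→7
Task 2: 7→16
Task 4: 16→28
Task 5: 28→43
Sum = 2+7+16+28+43 = 96.
FIFO (arrival order): Task 1 Task 2 Task 3 Task 4 Task 5.
Task 1: 0→5
Task 2: 5→14
Task 3: 14→16
Task 4: 16→28
Task 5: 28→43
Sum = 5+14+16+28+43 = 106.
Difference = 96 − 106 = -10.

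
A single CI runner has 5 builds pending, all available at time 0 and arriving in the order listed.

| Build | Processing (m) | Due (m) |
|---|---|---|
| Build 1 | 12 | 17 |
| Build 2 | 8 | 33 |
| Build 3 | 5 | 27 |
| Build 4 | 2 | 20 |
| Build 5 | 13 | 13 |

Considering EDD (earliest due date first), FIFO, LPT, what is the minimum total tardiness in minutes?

EDD (increasing due date): Build 5 Build 1 Build 4 Build 3 Build 2.
Build 5: 0→13, due 13, tardiness 0
Build 1: 13→25, due 17, tardiness 8
Build 4: 25→27, due 20, tardiness 7
Build 3: 27→32, due 27, tardiness 5
Build 2: 32→40, due 33, tardiness 7
Sum = 0+8+7+5+7 = 27.
FIFO (arrival order): Build 1 Build 2 Build 3 Build 4 Build 5.
Build 1: 0→12, due 17, tardiness 0
Build 2: 12→20, due 33, tardiness 0
Build 3: 20→25, due 27, tardiness 0
Build 4: 25→27, due 20, tardiness 7
Build 5: 27→40, due 13, tardiness 27
Sum = 0+0+0+7+27 = 34.
LPT (decreasing processing time): Build 5 Build 1 Build 2 Build 3 Build 4.
Build 5: 0→13, due 13, tardiness 0
Build 1: 13→25, due 17, tardiness 8
Build 2: 25→33, due 33, tardiness 0
Build 3: 33→38, due 27, tardiness 11
Build 4: 38→40, due 20, tardiness 20
Sum = 0+8+0+11+20 = 39.
EDD 27, FIFO 34, LPT 39 → minimum 27.

27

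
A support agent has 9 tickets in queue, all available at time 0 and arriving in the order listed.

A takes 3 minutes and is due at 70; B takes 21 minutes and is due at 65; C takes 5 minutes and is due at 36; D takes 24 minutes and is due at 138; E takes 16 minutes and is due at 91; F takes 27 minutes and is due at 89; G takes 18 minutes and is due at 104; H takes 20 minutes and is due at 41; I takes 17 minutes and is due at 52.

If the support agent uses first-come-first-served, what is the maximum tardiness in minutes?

FIFO (arrival order): A B C D E F G H I.
A: 0→3, due 70, tardiness 0
B: 3→24, due 65, tardiness 0
C: 24→29, due 36, tardiness 0
D: 29→53, due 138, tardiness 0
E: 53→69, due 91, tardiness 0
F: 69→96, due 89, tardiness 7
G: 96→114, due 104, tardiness 10
H: 114→134, due 41, tardiness 93
I: 134→151, due 52, tardiness 99
Maximum = 99.

99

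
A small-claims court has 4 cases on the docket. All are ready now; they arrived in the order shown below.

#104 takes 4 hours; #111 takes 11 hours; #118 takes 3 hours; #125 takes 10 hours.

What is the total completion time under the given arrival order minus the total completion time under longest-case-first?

FIFO (arrival order): #104 #111 #118 #125.
#104: 0→4
#111: 4→15
#118: 15→18
#125: 18→28
Sum = 4+15+18+28 = 65.
LPT (decreasing processing time): #111 #125 #104 #118.
#111: 0→11
#125: 11→21
#104: 21→25
#118: 25→28
Sum = 11+21+25+28 = 85.
Difference = 65 − 85 = -20.

-20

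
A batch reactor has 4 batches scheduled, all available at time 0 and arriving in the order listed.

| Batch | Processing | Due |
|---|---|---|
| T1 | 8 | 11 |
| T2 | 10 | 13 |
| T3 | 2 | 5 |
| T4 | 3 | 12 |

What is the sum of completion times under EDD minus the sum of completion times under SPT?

5

EDD (increasing due date): T3 T1 T4 T2.
T3: 0→2
T1: 2→10
T4: 10→13
T2: 13→23
Sum = 2+10+13+23 = 48.
SPT (increasing processing time): T3 T4 T1 T2.
T3: 0→2
T4: 2→5
T1: 5→13
T2: 13→23
Sum = 2+5+13+23 = 43.
Difference = 48 − 43 = 5.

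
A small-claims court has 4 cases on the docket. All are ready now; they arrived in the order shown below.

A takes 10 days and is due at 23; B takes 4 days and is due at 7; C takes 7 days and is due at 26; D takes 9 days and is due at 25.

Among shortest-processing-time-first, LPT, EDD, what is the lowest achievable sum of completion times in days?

SPT (increasing processing time): B C D A.
B: 0→4
C: 4→11
D: 11→20
A: 20→30
Sum = 4+11+20+30 = 65.
LPT (decreasing processing time): A D C B.
A: 0→10
D: 10→19
C: 19→26
B: 26→30
Sum = 10+19+26+30 = 85.
EDD (increasing due date): B A D C.
B: 0→4
A: 4→14
D: 14→23
C: 23→30
Sum = 4+14+23+30 = 71.
SPT 65, LPT 85, EDD 71 → minimum 65.

65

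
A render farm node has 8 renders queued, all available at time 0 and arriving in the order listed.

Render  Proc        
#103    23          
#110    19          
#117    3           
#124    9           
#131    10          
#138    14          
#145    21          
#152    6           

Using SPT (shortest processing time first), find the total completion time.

348

SPT (increasing processing time): #117 #152 #124 #131 #138 #110 #145 #103.
#117: 0→3
#152: 3→9
#124: 9→18
#131: 18→28
#138: 28→42
#110: 42→61
#145: 61→82
#103: 82→105
Sum = 3+9+18+28+42+61+82+105 = 348.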